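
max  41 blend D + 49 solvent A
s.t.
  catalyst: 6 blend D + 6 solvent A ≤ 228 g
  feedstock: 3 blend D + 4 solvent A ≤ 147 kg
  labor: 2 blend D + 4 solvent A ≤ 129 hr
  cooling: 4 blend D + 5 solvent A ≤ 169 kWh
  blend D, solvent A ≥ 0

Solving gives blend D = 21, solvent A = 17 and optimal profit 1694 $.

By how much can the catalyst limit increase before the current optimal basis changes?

Binding constraints: catalyst, cooling. The basis is B = [[6,6],[4,5]] with det 6.
Per unit increase in catalyst, x* moves by d = (0.8333, -0.6667).
The basis stays optimal until solvent A reaches 0; allowable increase = 25.5 g.

25.5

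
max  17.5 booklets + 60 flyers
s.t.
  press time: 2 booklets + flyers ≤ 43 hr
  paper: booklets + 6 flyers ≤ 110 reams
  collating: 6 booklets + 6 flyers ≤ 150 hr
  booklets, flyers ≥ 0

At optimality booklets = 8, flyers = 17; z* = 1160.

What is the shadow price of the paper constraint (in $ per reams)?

Binding: paper and collating. Non-binding: press time (10 unused).
By complementary slackness, y = 0 for the non-binding constraint.
From A_Bᵀ y = c: 1·y_paper + 6·y_collating = 17.5; 6·y_paper + 6·y_collating = 60.
Solving: y_paper = 8.5, y_collating = 1.5.
Shadow price of paper = 8.5.

8.5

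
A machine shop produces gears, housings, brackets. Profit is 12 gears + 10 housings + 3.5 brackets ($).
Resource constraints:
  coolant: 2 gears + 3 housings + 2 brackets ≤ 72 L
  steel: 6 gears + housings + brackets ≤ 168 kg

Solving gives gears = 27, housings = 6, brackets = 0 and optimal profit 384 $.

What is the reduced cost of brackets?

Both coolant and steel are binding at x*.
Dual feasibility on the basic columns requires 2·y_coolant + 6·y_steel = 12, 3·y_coolant + 1·y_steel = 10.
→ y_coolant = 3 and y_steel = 1.
Reduced cost of brackets: c₃ − yᵀa₃ = 3.5 − (3·2 + 1·1) = 3.5 − 7 = -3.5.

-3.5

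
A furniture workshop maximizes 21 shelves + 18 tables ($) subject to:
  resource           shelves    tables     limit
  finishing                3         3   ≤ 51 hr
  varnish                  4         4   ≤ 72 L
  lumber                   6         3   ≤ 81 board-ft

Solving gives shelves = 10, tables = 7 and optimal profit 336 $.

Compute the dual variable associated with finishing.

5

At the optimum: finishing uses 51 of 51 (binding); varnish uses 68 of 72 (slack = 4); lumber uses 81 of 81 (binding).
Since varnish is not tight, its dual is 0.
The binding rows give the dual system: 3·y_finishing + 6·y_lumber = 21 and 3·y_finishing + 3·y_lumber = 18.
This yields shadow prices y_finishing = 5, y_lumber = 1.
Shadow price of finishing = 5.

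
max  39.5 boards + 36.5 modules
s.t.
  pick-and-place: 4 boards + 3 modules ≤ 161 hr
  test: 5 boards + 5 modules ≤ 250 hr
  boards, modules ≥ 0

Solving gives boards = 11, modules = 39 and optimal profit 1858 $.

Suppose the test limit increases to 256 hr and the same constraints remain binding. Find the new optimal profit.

1891

Both pick-and-place and test are binding at x*.
From A_Bᵀ y = c: 4·y_pick-and-place + 5·y_test = 39.5; 3·y_pick-and-place + 5·y_test = 36.5.
Solving: y_pick-and-place = 3, y_test = 5.5.
Δz = y_test·Δb = 5.5 × (6) = 33, so new z* = 1858 + 33 = 1891.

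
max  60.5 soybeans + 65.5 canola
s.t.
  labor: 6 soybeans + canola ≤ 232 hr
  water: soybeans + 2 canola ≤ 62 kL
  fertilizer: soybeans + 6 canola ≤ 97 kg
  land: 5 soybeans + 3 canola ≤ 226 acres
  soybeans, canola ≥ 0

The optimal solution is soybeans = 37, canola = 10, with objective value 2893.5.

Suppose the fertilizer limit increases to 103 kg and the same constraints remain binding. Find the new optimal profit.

2950.5

Binding: labor and fertilizer. Non-binding: water (5 unused), land (11 unused).
Since water, land are not tight, their duals are 0.
Dual feasibility on the basic columns requires 6·y_labor + 1·y_fertilizer = 60.5, 1·y_labor + 6·y_fertilizer = 65.5.
This yields shadow prices y_labor = 8.5, y_fertilizer = 9.5.
Δz = y_fertilizer·Δb = 9.5 × (6) = 57, so new z* = 2893.5 + 57 = 2950.5.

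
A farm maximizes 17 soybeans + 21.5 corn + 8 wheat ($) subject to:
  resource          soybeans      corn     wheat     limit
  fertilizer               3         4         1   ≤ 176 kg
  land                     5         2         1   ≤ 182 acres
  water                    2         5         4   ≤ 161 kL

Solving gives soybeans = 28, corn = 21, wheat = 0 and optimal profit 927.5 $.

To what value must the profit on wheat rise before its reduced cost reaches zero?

Binding: land and water. Non-binding: fertilizer (8 unused).
Since fertilizer is not tight, its dual is 0.
The binding rows give the dual system: 5·y_land + 2·y_water = 17 and 2·y_land + 5·y_water = 21.5.
This yields shadow prices y_land = 2, y_water = 3.5.
wheat enters the basis when its profit ≥ yᵀa₃ = 2·1 + 3.5·4 = 16.

16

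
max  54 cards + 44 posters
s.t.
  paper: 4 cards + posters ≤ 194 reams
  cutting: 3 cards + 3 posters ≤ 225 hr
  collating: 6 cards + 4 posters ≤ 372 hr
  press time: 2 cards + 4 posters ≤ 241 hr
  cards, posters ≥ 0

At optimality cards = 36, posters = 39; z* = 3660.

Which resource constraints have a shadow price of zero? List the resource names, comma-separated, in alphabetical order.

paper, press time

paper: 183/194 (slack 11)
cutting: 225/225 (binding)
collating: 372/372 (binding)
press time: 228/241 (slack 13)
By complementary slackness, a constraint with positive slack has shadow price 0 → paper, press time.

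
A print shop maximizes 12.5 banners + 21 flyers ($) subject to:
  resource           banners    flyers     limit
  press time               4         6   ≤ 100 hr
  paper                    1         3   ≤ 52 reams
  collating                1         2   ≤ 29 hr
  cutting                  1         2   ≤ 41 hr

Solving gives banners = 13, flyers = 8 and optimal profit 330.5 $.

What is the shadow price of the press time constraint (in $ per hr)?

Binding: press time and collating. Non-binding: paper (15 unused), cutting (12 unused).
Since paper, cutting are not tight, their duals are 0.
Dual feasibility on the basic columns requires 4·y_press time + 1·y_collating = 12.5, 6·y_press time + 2·y_collating = 21.
This yields shadow prices y_press time = 2, y_collating = 4.5.
Shadow price of press time = 2.

2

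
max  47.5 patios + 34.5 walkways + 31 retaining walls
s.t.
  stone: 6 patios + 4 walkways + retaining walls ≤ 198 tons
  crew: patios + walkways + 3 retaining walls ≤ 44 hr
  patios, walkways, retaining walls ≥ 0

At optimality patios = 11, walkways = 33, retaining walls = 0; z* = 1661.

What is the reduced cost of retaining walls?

Both stone and crew are binding at x*.
From A_Bᵀ y = c: 6·y_stone + 1·y_crew = 47.5; 4·y_stone + 1·y_crew = 34.5.
Solving: y_stone = 6.5, y_crew = 8.5.
Reduced cost of retaining walls: c₃ − yᵀa₃ = 31 − (6.5·1 + 8.5·3) = 31 − 32 = -1.

-1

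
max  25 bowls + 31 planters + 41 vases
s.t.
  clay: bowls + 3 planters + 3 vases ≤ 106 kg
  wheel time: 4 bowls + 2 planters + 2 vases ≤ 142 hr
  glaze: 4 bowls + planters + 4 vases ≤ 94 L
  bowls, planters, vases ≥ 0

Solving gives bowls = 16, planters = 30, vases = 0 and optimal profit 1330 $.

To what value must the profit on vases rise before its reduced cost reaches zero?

43

Check each constraint at x*: clay 106/106 (tight); wheel time 124/142 (slack 18); glaze 94/94 (tight).
By complementary slackness, y = 0 for the non-binding constraint.
From A_Bᵀ y = c: 1·y_clay + 4·y_glaze = 25; 3·y_clay + 1·y_glaze = 31.
This yields shadow prices y_clay = 9, y_glaze = 4.
vases enters the basis when its profit ≥ yᵀa₃ = 9·3 + 4·4 = 43.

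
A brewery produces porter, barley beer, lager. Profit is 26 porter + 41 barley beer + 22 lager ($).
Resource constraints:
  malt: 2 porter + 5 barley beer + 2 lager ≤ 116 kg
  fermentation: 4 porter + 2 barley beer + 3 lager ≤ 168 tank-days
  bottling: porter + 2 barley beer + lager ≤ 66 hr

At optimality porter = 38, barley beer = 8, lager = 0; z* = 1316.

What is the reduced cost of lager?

-1

At the optimum: malt uses 116 of 116 (binding); fermentation uses 168 of 168 (binding); bottling uses 54 of 66 (slack = 12).
Since bottling is not tight, its dual is 0.
The binding rows give the dual system: 2·y_malt + 4·y_fermentation = 26 and 5·y_malt + 2·y_fermentation = 41.
→ y_malt = 7 and y_fermentation = 3.
Reduced cost of lager: c₃ − yᵀa₃ = 22 − (7·2 + 3·3) = 22 − 23 = -1.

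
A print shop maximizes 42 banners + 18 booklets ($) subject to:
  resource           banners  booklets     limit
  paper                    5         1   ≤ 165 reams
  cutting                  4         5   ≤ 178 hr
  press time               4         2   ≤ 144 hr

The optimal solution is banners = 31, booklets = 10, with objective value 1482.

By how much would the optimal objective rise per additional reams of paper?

Binding: paper and press time. Non-binding: cutting (4 unused).
By complementary slackness, y = 0 for the non-binding constraint.
The binding rows give the dual system: 5·y_paper + 4·y_press time = 42 and 1·y_paper + 2·y_press time = 18.
→ y_paper = 2 and y_press time = 8.
Shadow price of paper = 2.

2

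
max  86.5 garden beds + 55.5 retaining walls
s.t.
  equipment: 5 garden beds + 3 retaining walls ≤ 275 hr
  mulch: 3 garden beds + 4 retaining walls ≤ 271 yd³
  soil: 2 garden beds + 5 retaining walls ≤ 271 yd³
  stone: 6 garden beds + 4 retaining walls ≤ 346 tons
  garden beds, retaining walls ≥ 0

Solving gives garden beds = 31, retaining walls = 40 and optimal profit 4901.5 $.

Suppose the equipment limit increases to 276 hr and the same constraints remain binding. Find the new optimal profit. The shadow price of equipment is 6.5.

Δb = 1, so new z* = 4901.5 + (6.5)·(1) = 4901.5 + 6.5 = 4908.

4908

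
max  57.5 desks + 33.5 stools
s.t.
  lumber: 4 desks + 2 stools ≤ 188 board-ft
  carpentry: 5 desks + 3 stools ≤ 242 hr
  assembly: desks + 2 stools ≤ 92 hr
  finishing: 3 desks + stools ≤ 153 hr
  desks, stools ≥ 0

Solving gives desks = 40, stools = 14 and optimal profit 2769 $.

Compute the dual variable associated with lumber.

2.5

At the optimum: lumber uses 188 of 188 (binding); carpentry uses 242 of 242 (binding); assembly uses 68 of 92 (slack = 24); finishing uses 134 of 153 (slack = 19).
By complementary slackness, y = 0 for the non-binding constraints.
From A_Bᵀ y = c: 4·y_lumber + 5·y_carpentry = 57.5; 2·y_lumber + 3·y_carpentry = 33.5.
→ y_lumber = 2.5 and y_carpentry = 9.5.
Shadow price of lumber = 2.5.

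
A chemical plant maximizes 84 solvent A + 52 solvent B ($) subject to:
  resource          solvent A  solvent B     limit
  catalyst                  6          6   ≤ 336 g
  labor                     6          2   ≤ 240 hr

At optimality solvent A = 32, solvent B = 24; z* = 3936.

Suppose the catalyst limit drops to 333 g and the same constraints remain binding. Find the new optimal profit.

3918

Both catalyst and labor are binding at x*.
Dual feasibility on the basic columns requires 6·y_catalyst + 6·y_labor = 84, 6·y_catalyst + 2·y_labor = 52.
Solving: y_catalyst = 6, y_labor = 8.
Δz = y_catalyst·Δb = 6 × (-3) = -18, so new z* = 3936 − 18 = 3918.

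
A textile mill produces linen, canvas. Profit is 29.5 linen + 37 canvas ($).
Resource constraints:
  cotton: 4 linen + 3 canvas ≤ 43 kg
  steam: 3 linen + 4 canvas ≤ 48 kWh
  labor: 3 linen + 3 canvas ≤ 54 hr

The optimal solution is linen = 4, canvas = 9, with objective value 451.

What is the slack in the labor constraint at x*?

15

labor used = 3·4 + 3·9 = 39; slack = 54 − 39 = 15.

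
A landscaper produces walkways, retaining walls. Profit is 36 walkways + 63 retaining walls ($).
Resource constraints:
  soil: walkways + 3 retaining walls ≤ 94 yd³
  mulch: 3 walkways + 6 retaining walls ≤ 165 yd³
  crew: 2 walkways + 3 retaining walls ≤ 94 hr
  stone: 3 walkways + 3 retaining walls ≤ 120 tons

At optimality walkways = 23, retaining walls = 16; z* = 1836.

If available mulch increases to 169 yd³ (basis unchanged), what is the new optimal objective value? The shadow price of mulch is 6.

1860

Δb = 4, so new z* = 1836 + (6)·(4) = 1836 + 24 = 1860.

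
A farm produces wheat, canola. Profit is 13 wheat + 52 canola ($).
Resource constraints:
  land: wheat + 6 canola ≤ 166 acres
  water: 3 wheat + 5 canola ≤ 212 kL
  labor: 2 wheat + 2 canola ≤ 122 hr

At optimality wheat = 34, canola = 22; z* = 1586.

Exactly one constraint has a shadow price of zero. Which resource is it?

labor

land: 166/166 (binding)
water: 212/212 (binding)
labor: 112/122 (slack 10)
By complementary slackness, a constraint with positive slack has shadow price 0 → labor.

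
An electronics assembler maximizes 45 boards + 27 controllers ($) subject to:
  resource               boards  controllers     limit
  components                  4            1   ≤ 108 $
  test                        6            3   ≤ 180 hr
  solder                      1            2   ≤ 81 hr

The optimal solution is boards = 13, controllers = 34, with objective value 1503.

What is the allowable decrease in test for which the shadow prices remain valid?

Binding constraints: test, solder. The basis is B = [[6,3],[1,2]] with det 9.
Per unit decrease in test, x* moves by d = (-0.2222, 0.1111).
The basis stays optimal until boards reaches 0; allowable decrease = 58.5 hr.

58.5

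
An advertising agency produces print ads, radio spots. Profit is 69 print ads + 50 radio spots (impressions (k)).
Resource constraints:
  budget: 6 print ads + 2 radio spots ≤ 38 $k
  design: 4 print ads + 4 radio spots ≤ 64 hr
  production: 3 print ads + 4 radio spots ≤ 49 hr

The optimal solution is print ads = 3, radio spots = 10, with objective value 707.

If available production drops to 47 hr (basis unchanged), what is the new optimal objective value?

At the optimum: budget uses 38 of 38 (binding); design uses 52 of 64 (slack = 12); production uses 49 of 49 (binding).
Since design is not tight, its dual is 0.
From A_Bᵀ y = c: 6·y_budget + 3·y_production = 69; 2·y_budget + 4·y_production = 50.
This yields shadow prices y_budget = 7, y_production = 9.
Δz = y_production·Δb = 9 × (-2) = -18, so new z* = 707 − 18 = 689.

689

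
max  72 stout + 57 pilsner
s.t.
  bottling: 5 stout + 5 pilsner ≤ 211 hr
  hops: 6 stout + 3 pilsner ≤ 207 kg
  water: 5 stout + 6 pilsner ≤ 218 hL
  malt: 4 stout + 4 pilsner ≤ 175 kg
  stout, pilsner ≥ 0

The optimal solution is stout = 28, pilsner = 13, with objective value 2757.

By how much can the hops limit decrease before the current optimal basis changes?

98

Binding constraints: hops, water. The basis is B = [[6,3],[5,6]] with det 21.
Per unit decrease in hops, x* moves by d = (-0.2857, 0.2381).
The basis stays optimal until stout reaches 0; allowable decrease = 98 kg.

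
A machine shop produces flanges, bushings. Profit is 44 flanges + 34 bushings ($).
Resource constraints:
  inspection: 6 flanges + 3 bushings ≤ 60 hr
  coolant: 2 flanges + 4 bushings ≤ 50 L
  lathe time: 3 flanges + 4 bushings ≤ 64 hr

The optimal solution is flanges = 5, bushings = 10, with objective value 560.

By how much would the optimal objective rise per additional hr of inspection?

Check each constraint at x*: inspection 60/60 (tight); coolant 50/50 (tight); lathe time 55/64 (slack 9).
Since lathe time is not tight, its dual is 0.
The binding rows give the dual system: 6·y_inspection + 2·y_coolant = 44 and 3·y_inspection + 4·y_coolant = 34.
This yields shadow prices y_inspection = 6, y_coolant = 4.
Shadow price of inspection = 6.

6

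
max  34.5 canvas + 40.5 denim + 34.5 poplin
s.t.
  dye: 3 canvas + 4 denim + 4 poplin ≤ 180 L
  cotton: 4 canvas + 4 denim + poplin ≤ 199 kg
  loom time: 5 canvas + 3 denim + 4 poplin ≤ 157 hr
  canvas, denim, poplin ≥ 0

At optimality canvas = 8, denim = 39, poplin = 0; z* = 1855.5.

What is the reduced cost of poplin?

-7.5

Binding: dye and loom time. Non-binding: cotton (11 unused).
Since cotton is not tight, its dual is 0.
The binding rows give the dual system: 3·y_dye + 5·y_loom time = 34.5 and 4·y_dye + 3·y_loom time = 40.5.
Solving: y_dye = 9, y_loom time = 1.5.
Reduced cost of poplin: c₃ − yᵀa₃ = 34.5 − (9·4 + 1.5·4) = 34.5 − 42 = -7.5.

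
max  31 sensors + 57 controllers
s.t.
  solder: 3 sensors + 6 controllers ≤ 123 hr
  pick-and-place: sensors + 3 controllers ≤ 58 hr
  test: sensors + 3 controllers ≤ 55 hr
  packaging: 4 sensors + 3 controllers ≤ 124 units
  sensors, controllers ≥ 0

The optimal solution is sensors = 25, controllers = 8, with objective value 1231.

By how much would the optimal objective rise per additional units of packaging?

Binding: solder and packaging. Non-binding: pick-and-place (9 unused), test (6 unused).
Since pick-and-place, test are not tight, their duals are 0.
The binding rows give the dual system: 3·y_solder + 4·y_packaging = 31 and 6·y_solder + 3·y_packaging = 57.
→ y_solder = 9 and y_packaging = 1.
Shadow price of packaging = 1.

1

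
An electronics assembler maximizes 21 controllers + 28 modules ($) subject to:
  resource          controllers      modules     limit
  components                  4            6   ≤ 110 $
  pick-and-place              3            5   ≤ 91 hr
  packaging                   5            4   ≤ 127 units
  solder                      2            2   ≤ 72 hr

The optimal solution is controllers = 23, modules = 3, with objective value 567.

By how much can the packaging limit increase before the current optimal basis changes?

Binding constraints: components, packaging. The basis is B = [[4,6],[5,4]] with det -14.
Per unit increase in packaging, x* moves by d = (0.4286, -0.2857).
The basis stays optimal until modules reaches 0; allowable increase = 10.5 units.

10.5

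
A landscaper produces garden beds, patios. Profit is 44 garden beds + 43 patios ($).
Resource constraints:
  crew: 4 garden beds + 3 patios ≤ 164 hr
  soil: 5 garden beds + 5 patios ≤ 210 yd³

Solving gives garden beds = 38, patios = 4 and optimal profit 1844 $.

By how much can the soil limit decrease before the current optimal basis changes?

5

Binding constraints: crew, soil. The basis is B = [[4,3],[5,5]] with det 5.
Per unit decrease in soil, x* moves by d = (0.6, -0.8).
The basis stays optimal until patios reaches 0; allowable decrease = 5 yd³.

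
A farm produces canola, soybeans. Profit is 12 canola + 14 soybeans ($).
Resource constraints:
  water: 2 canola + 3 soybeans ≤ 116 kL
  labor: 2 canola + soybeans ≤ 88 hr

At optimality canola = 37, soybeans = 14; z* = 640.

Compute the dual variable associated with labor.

At the optimum: water uses 116 of 116 (binding); labor uses 88 of 88 (binding).
The binding rows give the dual system: 2·y_water + 2·y_labor = 12 and 3·y_water + 1·y_labor = 14.
Solving: y_water = 4, y_labor = 2.
Shadow price of labor = 2.

2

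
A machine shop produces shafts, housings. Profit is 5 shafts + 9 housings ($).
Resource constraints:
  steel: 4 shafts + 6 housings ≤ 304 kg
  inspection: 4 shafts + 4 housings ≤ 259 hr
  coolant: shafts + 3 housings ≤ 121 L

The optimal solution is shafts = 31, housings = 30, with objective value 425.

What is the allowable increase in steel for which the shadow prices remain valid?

Binding constraints: steel, coolant. The basis is B = [[4,6],[1,3]] with det 6.
Per unit increase in steel, x* moves by d = (0.5, -0.1667).
The basis stays optimal until inspection becomes binding; allowable increase = 11.25 kg.

11.25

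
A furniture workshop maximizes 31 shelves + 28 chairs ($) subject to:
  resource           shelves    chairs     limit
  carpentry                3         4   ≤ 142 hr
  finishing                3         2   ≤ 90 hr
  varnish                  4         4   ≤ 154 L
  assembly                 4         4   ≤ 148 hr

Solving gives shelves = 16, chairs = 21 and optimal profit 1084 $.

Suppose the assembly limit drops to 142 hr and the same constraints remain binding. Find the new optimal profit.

Binding: finishing and assembly. Non-binding: carpentry (10 unused), varnish (6 unused).
Slack constraints have shadow price 0 (complementary slackness).
The binding rows give the dual system: 3·y_finishing + 4·y_assembly = 31 and 2·y_finishing + 4·y_assembly = 28.
This yields shadow prices y_finishing = 3, y_assembly = 5.5.
Δz = y_assembly·Δb = 5.5 × (-6) = -33, so new z* = 1084 − 33 = 1051.

1051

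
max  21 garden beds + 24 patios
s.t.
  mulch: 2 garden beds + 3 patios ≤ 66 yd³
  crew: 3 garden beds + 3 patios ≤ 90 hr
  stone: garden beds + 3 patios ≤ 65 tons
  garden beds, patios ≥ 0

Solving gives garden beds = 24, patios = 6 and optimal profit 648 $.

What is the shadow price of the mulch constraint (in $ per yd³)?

At the optimum: mulch uses 66 of 66 (binding); crew uses 90 of 90 (binding); stone uses 42 of 65 (slack = 23).
Since stone is not tight, its dual is 0.
Dual feasibility on the basic columns requires 2·y_mulch + 3·y_crew = 21, 3·y_mulch + 3·y_crew = 24.
This yields shadow prices y_mulch = 3, y_crew = 5.
Shadow price of mulch = 3.

3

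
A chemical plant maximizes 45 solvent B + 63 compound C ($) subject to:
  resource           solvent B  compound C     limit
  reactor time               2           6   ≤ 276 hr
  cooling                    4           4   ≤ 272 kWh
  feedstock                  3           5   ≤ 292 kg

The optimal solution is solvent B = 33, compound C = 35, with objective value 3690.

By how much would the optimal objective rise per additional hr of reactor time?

Check each constraint at x*: reactor time 276/276 (tight); cooling 272/272 (tight); feedstock 274/292 (slack 18).
Slack constraints have shadow price 0 (complementary slackness).
From A_Bᵀ y = c: 2·y_reactor time + 4·y_cooling = 45; 6·y_reactor time + 4·y_cooling = 63.
This yields shadow prices y_reactor time = 4.5, y_cooling = 9.
Shadow price of reactor time = 4.5.

4.5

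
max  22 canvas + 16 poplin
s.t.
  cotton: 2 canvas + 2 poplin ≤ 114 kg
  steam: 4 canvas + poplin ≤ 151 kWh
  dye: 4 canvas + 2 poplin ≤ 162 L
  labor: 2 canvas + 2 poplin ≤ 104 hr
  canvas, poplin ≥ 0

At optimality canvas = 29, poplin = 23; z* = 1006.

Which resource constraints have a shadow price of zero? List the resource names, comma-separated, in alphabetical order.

cotton, steam

cotton: 104/114 (slack 10)
steam: 139/151 (slack 12)
dye: 162/162 (binding)
labor: 104/104 (binding)
By complementary slackness, a constraint with positive slack has shadow price 0 → cotton, steam.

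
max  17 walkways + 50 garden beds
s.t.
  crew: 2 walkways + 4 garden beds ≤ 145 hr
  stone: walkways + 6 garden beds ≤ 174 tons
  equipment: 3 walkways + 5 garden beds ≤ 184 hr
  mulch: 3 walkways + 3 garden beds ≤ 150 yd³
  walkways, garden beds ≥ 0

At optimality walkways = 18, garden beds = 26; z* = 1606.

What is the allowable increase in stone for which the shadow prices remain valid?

32.5

Binding constraints: stone, equipment. The basis is B = [[1,6],[3,5]] with det -13.
Per unit increase in stone, x* moves by d = (-0.3846, 0.2308).
The basis stays optimal until crew becomes binding; allowable increase = 32.5 tons.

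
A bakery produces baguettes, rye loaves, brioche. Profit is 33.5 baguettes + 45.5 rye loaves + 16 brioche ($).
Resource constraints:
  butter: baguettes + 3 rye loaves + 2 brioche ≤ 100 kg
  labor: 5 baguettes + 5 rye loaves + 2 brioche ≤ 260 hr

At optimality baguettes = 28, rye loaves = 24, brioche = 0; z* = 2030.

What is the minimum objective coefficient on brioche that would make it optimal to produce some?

At the optimum: butter uses 100 of 100 (binding); labor uses 260 of 260 (binding).
Dual feasibility on the basic columns requires 1·y_butter + 5·y_labor = 33.5, 3·y_butter + 5·y_labor = 45.5.
→ y_butter = 6 and y_labor = 5.5.
brioche enters the basis when its profit ≥ yᵀa₃ = 6·2 + 5.5·2 = 23.

23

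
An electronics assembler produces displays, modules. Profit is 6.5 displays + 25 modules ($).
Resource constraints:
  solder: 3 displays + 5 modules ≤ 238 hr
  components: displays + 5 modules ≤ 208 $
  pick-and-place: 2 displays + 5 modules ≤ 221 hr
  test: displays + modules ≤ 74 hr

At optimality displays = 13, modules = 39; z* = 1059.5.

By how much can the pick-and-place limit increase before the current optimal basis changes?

Binding constraints: components, pick-and-place. The basis is B = [[1,5],[2,5]] with det -5.
Per unit increase in pick-and-place, x* moves by d = (1, -0.2).
The basis stays optimal until solder becomes binding; allowable increase = 2 hr.

2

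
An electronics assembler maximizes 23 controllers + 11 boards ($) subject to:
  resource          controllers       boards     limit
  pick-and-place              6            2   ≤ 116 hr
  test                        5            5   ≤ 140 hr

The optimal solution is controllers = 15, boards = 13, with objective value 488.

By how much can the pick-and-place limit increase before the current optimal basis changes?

52

Binding constraints: pick-and-place, test. The basis is B = [[6,2],[5,5]] with det 20.
Per unit increase in pick-and-place, x* moves by d = (0.25, -0.25).
The basis stays optimal until boards reaches 0; allowable increase = 52 hr.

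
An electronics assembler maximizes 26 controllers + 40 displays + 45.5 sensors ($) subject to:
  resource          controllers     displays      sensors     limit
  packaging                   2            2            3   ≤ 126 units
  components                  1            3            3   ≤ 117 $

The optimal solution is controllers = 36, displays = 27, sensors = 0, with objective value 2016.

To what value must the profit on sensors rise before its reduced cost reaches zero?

49.5

At the optimum: packaging uses 126 of 126 (binding); components uses 117 of 117 (binding).
Dual feasibility on the basic columns requires 2·y_packaging + 1·y_components = 26, 2·y_packaging + 3·y_components = 40.
→ y_packaging = 9.5 and y_components = 7.
sensors enters the basis when its profit ≥ yᵀa₃ = 9.5·3 + 7·3 = 49.5.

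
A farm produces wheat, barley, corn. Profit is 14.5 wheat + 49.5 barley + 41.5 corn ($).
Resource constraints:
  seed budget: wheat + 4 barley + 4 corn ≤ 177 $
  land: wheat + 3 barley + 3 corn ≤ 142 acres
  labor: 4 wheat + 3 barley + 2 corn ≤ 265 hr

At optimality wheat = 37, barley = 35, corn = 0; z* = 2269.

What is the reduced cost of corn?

At the optimum: seed budget uses 177 of 177 (binding); land uses 142 of 142 (binding); labor uses 253 of 265 (slack = 12).
Since labor is not tight, its dual is 0.
From A_Bᵀ y = c: 1·y_seed budget + 1·y_land = 14.5; 4·y_seed budget + 3·y_land = 49.5.
This yields shadow prices y_seed budget = 6, y_land = 8.5.
Reduced cost of corn: c₃ − yᵀa₃ = 41.5 − (6·4 + 8.5·3) = 41.5 − 49.5 = -8.

-8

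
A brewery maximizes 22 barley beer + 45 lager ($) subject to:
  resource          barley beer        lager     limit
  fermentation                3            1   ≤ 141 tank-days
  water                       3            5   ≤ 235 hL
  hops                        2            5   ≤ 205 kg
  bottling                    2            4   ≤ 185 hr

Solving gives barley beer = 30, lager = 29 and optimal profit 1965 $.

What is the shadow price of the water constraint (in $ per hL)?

Check each constraint at x*: fermentation 119/141 (slack 22); water 235/235 (tight); hops 205/205 (tight); bottling 176/185 (slack 9).
Slack constraints have shadow price 0 (complementary slackness).
Dual feasibility on the basic columns requires 3·y_water + 2·y_hops = 22, 5·y_water + 5·y_hops = 45.
Solving: y_water = 4, y_hops = 5.
Shadow price of water = 4.

4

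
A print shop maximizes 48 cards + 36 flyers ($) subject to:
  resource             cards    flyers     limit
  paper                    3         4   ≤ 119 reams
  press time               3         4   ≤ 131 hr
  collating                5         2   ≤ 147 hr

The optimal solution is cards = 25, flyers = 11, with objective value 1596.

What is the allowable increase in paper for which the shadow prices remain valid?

12

Binding constraints: paper, collating. The basis is B = [[3,4],[5,2]] with det -14.
Per unit increase in paper, x* moves by d = (-0.1429, 0.3571).
The basis stays optimal until press time becomes binding; allowable increase = 12 reams.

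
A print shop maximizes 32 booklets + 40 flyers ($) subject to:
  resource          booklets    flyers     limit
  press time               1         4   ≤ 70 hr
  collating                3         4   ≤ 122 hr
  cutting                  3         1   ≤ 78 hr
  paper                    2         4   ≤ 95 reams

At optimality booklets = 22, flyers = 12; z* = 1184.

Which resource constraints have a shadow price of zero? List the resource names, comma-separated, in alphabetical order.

collating, paper

press time: 70/70 (binding)
collating: 114/122 (slack 8)
cutting: 78/78 (binding)
paper: 92/95 (slack 3)
By complementary slackness, a constraint with positive slack has shadow price 0 → collating, paper.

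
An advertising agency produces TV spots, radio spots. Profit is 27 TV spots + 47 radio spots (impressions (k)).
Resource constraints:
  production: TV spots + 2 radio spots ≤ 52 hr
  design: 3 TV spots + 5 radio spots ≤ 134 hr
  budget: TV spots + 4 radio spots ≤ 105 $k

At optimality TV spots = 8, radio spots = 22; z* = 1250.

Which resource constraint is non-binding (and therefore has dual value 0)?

budget

production: 52/52 (binding)
design: 134/134 (binding)
budget: 96/105 (slack 9)
By complementary slackness, a constraint with positive slack has shadow price 0 → budget.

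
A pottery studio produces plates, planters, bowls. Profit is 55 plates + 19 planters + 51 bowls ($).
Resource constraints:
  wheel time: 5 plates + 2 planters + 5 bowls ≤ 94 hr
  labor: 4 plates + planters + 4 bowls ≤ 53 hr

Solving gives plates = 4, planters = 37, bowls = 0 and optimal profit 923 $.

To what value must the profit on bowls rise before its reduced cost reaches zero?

At the optimum: wheel time uses 94 of 94 (binding); labor uses 53 of 53 (binding).
The binding rows give the dual system: 5·y_wheel time + 4·y_labor = 55 and 2·y_wheel time + 1·y_labor = 19.
Solving: y_wheel time = 7, y_labor = 5.
bowls enters the basis when its profit ≥ yᵀa₃ = 7·5 + 5·4 = 55.

55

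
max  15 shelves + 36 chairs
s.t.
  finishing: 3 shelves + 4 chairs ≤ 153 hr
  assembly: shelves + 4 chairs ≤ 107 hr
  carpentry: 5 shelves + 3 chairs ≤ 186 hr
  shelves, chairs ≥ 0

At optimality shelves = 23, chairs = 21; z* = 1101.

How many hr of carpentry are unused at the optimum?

8

carpentry used = 5·23 + 3·21 = 178; slack = 186 − 178 = 8.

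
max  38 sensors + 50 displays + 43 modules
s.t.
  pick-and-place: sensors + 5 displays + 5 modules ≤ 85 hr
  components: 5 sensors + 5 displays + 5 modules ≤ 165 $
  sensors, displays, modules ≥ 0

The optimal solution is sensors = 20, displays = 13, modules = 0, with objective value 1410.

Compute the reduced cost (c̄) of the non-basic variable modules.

-7

At the optimum: pick-and-place uses 85 of 85 (binding); components uses 165 of 165 (binding).
From A_Bᵀ y = c: 1·y_pick-and-place + 5·y_components = 38; 5·y_pick-and-place + 5·y_components = 50.
→ y_pick-and-place = 3 and y_components = 7.
Reduced cost of modules: c₃ − yᵀa₃ = 43 − (3·5 + 7·5) = 43 − 50 = -7.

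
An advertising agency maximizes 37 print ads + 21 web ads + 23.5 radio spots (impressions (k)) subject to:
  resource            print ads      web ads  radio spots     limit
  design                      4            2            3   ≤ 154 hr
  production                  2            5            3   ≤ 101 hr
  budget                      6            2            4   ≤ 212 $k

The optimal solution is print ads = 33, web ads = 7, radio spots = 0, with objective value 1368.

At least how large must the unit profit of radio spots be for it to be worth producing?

28

Binding: production and budget. Non-binding: design (8 unused).
By complementary slackness, y = 0 for the non-binding constraint.
Dual feasibility on the basic columns requires 2·y_production + 6·y_budget = 37, 5·y_production + 2·y_budget = 21.
This yields shadow prices y_production = 2, y_budget = 5.5.
radio spots enters the basis when its profit ≥ yᵀa₃ = 2·3 + 5.5·4 = 28.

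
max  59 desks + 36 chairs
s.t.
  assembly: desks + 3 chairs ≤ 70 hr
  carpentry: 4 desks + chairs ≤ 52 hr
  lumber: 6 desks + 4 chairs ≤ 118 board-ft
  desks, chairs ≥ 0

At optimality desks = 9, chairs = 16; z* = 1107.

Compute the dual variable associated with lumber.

8.5

At the optimum: assembly uses 57 of 70 (slack = 13); carpentry uses 52 of 52 (binding); lumber uses 118 of 118 (binding).
Since assembly is not tight, its dual is 0.
Dual feasibility on the basic columns requires 4·y_carpentry + 6·y_lumber = 59, 1·y_carpentry + 4·y_lumber = 36.
→ y_carpentry = 2 and y_lumber = 8.5.
Shadow price of lumber = 8.5.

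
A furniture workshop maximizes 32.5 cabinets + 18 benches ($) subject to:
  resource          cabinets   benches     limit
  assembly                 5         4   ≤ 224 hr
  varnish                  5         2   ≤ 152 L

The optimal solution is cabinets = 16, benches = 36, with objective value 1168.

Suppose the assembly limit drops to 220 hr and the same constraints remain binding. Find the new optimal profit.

Both assembly and varnish are binding at x*.
The binding rows give the dual system: 5·y_assembly + 5·y_varnish = 32.5 and 4·y_assembly + 2·y_varnish = 18.
→ y_assembly = 2.5 and y_varnish = 4.
Δz = y_assembly·Δb = 2.5 × (-4) = -10, so new z* = 1168 − 10 = 1158.

1158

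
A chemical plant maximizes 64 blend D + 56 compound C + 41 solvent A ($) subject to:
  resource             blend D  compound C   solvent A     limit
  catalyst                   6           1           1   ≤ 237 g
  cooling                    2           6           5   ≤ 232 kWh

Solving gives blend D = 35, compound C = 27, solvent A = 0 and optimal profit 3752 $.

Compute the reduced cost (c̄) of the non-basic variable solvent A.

Both catalyst and cooling are binding at x*.
From A_Bᵀ y = c: 6·y_catalyst + 2·y_cooling = 64; 1·y_catalyst + 6·y_cooling = 56.
Solving: y_catalyst = 8, y_cooling = 8.
Reduced cost of solvent A: c₃ − yᵀa₃ = 41 − (8·1 + 8·5) = 41 − 48 = -7.

-7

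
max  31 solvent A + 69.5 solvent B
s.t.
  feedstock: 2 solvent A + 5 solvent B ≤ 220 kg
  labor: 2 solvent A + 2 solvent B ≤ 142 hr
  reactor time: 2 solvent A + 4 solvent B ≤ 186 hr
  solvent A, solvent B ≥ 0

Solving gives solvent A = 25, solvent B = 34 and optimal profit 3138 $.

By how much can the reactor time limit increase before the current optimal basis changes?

8

Binding constraints: feedstock, reactor time. The basis is B = [[2,5],[2,4]] with det -2.
Per unit increase in reactor time, x* moves by d = (2.5, -1).
The basis stays optimal until labor becomes binding; allowable increase = 8 hr.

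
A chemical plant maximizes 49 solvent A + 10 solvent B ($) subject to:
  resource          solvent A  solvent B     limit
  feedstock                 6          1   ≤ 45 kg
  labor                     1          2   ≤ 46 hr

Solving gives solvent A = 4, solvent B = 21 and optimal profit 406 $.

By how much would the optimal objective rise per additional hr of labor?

1

Check each constraint at x*: feedstock 45/45 (tight); labor 46/46 (tight).
The binding rows give the dual system: 6·y_feedstock + 1·y_labor = 49 and 1·y_feedstock + 2·y_labor = 10.
Solving: y_feedstock = 8, y_labor = 1.
Shadow price of labor = 1.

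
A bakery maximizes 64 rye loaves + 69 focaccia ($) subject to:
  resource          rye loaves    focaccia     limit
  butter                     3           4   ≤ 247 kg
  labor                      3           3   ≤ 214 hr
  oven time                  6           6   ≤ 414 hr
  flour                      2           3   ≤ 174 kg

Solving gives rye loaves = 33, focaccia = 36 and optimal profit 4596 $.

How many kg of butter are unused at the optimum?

4

butter used = 3·33 + 4·36 = 243; slack = 247 − 243 = 4.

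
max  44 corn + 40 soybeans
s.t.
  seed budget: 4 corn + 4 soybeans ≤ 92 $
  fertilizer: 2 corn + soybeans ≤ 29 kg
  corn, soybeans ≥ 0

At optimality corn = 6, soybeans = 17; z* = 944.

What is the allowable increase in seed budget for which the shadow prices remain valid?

24

Binding constraints: seed budget, fertilizer. The basis is B = [[4,4],[2,1]] with det -4.
Per unit increase in seed budget, x* moves by d = (-0.25, 0.5).
The basis stays optimal until corn reaches 0; allowable increase = 24 $.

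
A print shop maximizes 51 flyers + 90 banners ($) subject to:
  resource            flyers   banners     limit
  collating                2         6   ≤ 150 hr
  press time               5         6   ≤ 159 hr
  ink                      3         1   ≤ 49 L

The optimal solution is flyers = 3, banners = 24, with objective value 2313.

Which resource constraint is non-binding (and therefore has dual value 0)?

ink

collating: 150/150 (binding)
press time: 159/159 (binding)
ink: 33/49 (slack 16)
By complementary slackness, a constraint with positive slack has shadow price 0 → ink.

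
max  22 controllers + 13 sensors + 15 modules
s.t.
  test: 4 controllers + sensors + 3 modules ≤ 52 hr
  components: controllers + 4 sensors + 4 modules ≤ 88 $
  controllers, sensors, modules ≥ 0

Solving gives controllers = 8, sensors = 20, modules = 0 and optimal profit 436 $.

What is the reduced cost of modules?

-8

Check each constraint at x*: test 52/52 (tight); components 88/88 (tight).
Dual feasibility on the basic columns requires 4·y_test + 1·y_components = 22, 1·y_test + 4·y_components = 13.
Solving: y_test = 5, y_components = 2.
Reduced cost of modules: c₃ − yᵀa₃ = 15 − (5·3 + 2·4) = 15 − 23 = -8.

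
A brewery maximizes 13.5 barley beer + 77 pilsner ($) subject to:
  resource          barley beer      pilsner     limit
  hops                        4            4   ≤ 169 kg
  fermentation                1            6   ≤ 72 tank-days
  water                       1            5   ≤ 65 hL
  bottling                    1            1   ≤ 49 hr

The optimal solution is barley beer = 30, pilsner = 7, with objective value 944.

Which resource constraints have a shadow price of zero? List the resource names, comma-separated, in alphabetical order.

bottling, hops

hops: 148/169 (slack 21)
fermentation: 72/72 (binding)
water: 65/65 (binding)
bottling: 37/49 (slack 12)
By complementary slackness, a constraint with positive slack has shadow price 0 → bottling, hops.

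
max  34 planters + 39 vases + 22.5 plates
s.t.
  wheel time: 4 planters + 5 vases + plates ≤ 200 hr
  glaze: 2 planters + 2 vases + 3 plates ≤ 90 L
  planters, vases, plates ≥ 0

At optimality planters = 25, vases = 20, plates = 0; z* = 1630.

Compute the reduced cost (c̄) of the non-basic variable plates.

-3.5

At the optimum: wheel time uses 200 of 200 (binding); glaze uses 90 of 90 (binding).
From A_Bᵀ y = c: 4·y_wheel time + 2·y_glaze = 34; 5·y_wheel time + 2·y_glaze = 39.
This yields shadow prices y_wheel time = 5, y_glaze = 7.
Reduced cost of plates: c₃ − yᵀa₃ = 22.5 − (5·1 + 7·3) = 22.5 − 26 = -3.5.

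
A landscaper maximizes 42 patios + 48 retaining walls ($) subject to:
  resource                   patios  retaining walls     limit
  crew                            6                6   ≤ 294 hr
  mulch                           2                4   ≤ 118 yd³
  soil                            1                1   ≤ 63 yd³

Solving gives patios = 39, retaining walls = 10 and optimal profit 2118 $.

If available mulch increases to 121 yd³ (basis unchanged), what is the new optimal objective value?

At the optimum: crew uses 294 of 294 (binding); mulch uses 118 of 118 (binding); soil uses 49 of 63 (slack = 14).
Slack constraints have shadow price 0 (complementary slackness).
From A_Bᵀ y = c: 6·y_crew + 2·y_mulch = 42; 6·y_crew + 4·y_mulch = 48.
→ y_crew = 6 and y_mulch = 3.
Δz = y_mulch·Δb = 3 × (3) = 9, so new z* = 2118 + 9 = 2127.

2127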